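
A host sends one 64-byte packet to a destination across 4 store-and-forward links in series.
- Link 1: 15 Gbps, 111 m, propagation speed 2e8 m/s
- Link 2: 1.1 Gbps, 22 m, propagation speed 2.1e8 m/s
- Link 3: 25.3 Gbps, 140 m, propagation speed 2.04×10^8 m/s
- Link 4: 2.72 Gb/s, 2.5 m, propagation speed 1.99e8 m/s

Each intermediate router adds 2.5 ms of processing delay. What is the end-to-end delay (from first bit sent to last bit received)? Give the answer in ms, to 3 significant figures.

7.50 ms

L = 64 × 8 = 512 bits.
Transmission delays (L/R per hop): 3.41333e-05, 0.000465455, 2.02372e-05, 0.000188235 ms; sum = 0.00070806 ms.
Propagation delays (d/s per hop): 0.000555, 0.000104762, 0.000686275, 1.25628e-05 ms; sum = 0.0013586 ms.
Processing at 3 router(s): 3 × 2.5 ms = 7.5 ms.
End-to-end = 7.50 ms.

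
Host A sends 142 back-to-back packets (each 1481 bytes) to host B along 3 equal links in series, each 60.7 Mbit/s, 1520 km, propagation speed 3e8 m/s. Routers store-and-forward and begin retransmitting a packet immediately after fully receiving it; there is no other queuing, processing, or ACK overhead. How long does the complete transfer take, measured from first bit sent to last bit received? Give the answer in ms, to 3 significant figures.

43.3 ms

Per-hop transmission t_tx = L/R = 11848/60700000 = 0.195189 ms.
Per-hop propagation t_prop = 1520000/300000000 = 5.06667 ms.
Pipeline fill: first packet needs 3·t_tx to clear all hops; remaining 141 packets each add one t_tx.
Total = (3+142-1)·t_tx + 3·t_prop = 144·0.195189 + 3·5.06667 = 43.3 ms.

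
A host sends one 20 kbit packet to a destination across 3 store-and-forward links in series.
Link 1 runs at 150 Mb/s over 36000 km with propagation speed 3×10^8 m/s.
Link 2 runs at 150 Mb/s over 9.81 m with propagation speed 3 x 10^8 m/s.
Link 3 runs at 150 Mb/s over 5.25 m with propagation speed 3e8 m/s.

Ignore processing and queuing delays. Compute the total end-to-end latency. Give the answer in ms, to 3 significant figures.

120 ms

L = 20000 bits.
Transmission delay per hop = L/R = 20000/150000000 = 0.133333 ms; 3 hops → 0.4 ms.
Propagation delays (d/s per hop): 120, 3.27e-05, 1.75e-05 ms; sum = 120 ms.
End-to-end = 120 ms.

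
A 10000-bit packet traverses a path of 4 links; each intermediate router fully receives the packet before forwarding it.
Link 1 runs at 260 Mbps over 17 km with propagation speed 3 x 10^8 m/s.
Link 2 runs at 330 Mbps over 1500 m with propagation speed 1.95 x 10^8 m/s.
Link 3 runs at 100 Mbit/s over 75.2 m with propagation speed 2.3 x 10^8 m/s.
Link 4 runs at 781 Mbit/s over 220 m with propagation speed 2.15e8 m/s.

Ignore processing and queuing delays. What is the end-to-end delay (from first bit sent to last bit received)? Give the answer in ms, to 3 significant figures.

0.247 ms

Transmission delays (L/R per hop): 0.0384615, 0.030303, 0.1, 0.0128041 ms; sum = 0.181569 ms.
Propagation delays (d/s per hop): 0.0566667, 0.00769231, 0.000326957, 0.00102326 ms; sum = 0.0657092 ms.
End-to-end = 0.247 ms.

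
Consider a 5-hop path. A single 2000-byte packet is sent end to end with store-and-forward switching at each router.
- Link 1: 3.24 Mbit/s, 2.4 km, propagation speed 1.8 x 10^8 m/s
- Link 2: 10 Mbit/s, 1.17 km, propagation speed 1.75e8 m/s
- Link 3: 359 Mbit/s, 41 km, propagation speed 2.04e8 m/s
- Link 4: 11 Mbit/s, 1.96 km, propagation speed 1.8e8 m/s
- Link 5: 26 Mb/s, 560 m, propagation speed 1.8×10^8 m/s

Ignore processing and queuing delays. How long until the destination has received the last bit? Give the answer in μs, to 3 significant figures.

L = 2000 × 8 = 16000 bits.
Transmission delays (L/R per hop): 4938.27, 1600, 44.5682, 1454.55, 615.385 μs; sum = 8652.77 μs.
Propagation delays (d/s per hop): 13.3333, 6.68571, 200.98, 10.8889, 3.11111 μs; sum = 234.999 μs.
End-to-end = 8890 μs.

8890 μs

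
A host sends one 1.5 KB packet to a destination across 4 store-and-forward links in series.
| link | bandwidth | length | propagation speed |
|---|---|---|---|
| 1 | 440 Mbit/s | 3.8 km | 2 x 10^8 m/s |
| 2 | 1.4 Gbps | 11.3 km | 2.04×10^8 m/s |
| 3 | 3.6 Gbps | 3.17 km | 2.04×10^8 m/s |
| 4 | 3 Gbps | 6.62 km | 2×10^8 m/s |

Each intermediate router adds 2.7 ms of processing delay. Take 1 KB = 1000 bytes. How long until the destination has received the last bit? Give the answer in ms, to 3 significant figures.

8.27 ms

L = 12000 bits.
Transmission delays (L/R per hop): 0.0272727, 0.00857143, 0.00333333, 0.004 ms; sum = 0.0431775 ms.
Propagation delays (d/s per hop): 0.019, 0.0553922, 0.0155392, 0.0331 ms; sum = 0.123031 ms.
Processing at 3 router(s): 3 × 2.7 ms = 8.1 ms.
End-to-end = 8.27 ms.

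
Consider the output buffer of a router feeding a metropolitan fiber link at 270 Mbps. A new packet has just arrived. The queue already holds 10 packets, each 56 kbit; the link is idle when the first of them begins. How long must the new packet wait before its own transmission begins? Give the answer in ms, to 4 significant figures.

2.074 ms

Each queued packet: L/R = 56000/270000000 = 0.207407 ms.
10 queued → 2.07407 ms.
Queuing delay = 2.074 ms.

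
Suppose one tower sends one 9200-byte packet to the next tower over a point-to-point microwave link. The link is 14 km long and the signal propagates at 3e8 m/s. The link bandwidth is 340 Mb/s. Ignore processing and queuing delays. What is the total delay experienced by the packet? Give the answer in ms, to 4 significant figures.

0.2631 ms

L = 9200 × 8 = 73600 bits.
Transmission delay = L/R = 73600 / 340000000 = 0.216471 ms.
Propagation delay = d/s = 14000 m / 300000000 m/s = 0.0466667 ms.
Total = 0.2631 ms.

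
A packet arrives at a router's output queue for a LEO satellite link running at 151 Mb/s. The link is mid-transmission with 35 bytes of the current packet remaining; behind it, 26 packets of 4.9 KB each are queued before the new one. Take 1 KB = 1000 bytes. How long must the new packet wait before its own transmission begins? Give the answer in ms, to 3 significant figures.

Each queued packet: L/R = 39200/151000000 = 0.259603 ms.
26 queued → 6.74967 ms.
Plus remaining 280 bits of current packet: 0.0018543 ms.
Queuing delay = 6.75 ms.

6.75 ms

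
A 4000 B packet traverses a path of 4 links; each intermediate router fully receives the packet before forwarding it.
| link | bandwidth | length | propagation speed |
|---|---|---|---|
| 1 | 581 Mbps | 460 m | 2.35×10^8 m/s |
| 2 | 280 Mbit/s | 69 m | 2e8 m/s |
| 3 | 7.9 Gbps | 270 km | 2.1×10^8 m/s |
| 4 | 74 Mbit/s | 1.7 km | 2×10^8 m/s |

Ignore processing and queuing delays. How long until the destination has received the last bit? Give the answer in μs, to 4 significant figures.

1902 μs

L = 4000 × 8 = 32000 bits.
Transmission delays (L/R per hop): 55.0775, 114.286, 4.05063, 432.432 μs; sum = 605.846 μs.
Propagation delays (d/s per hop): 1.95745, 0.345, 1285.71, 8.5 μs; sum = 1296.52 μs.
End-to-end = 1902 μs.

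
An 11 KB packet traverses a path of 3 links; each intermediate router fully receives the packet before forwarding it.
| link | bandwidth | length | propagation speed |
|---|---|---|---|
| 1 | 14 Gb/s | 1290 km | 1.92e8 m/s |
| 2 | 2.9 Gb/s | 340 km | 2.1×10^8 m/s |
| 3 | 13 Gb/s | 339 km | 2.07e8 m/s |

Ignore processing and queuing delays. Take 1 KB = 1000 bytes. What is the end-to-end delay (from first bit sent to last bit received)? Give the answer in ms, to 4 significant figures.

L = 88000 bits.
Transmission delays (L/R per hop): 0.00628571, 0.0303448, 0.00676923 ms; sum = 0.0433998 ms.
Propagation delays (d/s per hop): 6.71875, 1.61905, 1.63768 ms; sum = 9.97548 ms.
End-to-end = 10.02 ms.

10.02 ms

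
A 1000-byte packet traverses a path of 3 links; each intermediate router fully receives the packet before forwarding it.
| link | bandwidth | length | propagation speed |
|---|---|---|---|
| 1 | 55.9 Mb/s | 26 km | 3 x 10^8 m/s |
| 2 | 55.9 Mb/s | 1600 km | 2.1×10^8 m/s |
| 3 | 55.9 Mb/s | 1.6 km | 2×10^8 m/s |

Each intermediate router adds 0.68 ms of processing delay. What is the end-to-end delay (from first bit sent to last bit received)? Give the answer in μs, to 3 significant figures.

9500 μs

L = 1000 × 8 = 8000 bits.
Transmission delay per hop = L/R = 8000/55900000 = 143.113 μs; 3 hops → 429.338 μs.
Propagation delays (d/s per hop): 86.6667, 7619.05, 8 μs; sum = 7713.71 μs.
Processing at 2 router(s): 2 × 0.68 ms = 1360 μs.
End-to-end = 9500 μs.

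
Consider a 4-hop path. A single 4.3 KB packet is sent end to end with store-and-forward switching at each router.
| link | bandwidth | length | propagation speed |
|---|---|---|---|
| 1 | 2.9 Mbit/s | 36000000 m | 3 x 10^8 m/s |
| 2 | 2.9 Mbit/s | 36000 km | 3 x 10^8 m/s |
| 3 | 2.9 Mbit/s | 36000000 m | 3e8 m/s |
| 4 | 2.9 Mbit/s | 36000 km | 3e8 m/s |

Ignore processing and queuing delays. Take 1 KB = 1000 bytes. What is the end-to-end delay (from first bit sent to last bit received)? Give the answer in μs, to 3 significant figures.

527000 μs

L = 34400 bits.
Transmission delay per hop = L/R = 34400/2900000 = 11862.1 μs; 4 hops → 47448.3 μs.
Propagation delays (d/s per hop): 120000, 120000, 120000, 120000 μs; sum = 480000 μs.
End-to-end = 527000 μs.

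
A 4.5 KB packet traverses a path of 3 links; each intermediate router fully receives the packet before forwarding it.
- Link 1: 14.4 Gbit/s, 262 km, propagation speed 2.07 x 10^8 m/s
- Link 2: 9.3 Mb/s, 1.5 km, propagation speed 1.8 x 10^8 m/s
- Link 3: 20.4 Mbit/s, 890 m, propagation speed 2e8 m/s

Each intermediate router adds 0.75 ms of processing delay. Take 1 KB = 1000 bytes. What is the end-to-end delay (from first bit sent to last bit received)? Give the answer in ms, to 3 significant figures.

8.42 ms

L = 36000 bits.
Transmission delays (L/R per hop): 0.0025, 3.87097, 1.76471 ms; sum = 5.63817 ms.
Propagation delays (d/s per hop): 1.2657, 0.00833333, 0.00445 ms; sum = 1.27848 ms.
Processing at 2 router(s): 2 × 0.75 ms = 1.5 ms.
End-to-end = 8.42 ms.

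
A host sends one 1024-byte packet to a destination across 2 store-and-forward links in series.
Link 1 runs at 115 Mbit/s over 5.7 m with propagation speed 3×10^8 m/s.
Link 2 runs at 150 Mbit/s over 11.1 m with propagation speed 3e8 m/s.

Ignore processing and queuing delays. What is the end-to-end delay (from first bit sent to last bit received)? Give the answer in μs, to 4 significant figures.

L = 1024 × 8 = 8192 bits.
Transmission delays (L/R per hop): 71.2348, 54.6133 μs; sum = 125.848 μs.
Propagation delays (d/s per hop): 0.019, 0.037 μs; sum = 0.056 μs.
End-to-end = 125.9 μs.

125.9 μs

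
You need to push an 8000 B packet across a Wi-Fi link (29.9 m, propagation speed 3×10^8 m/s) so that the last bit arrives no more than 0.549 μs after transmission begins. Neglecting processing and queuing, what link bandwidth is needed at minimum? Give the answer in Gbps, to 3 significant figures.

L = 64000 bits.
Propagation delay = 29.9 / 300000000 = 0.0996667 μs.
Transmission budget = 0.549 − 0.0996667 = 0.449333 μs.
R ≥ L / t_tx = 64000 bits / 4.49333e-07 s = 142 Gbps.

142 Gbps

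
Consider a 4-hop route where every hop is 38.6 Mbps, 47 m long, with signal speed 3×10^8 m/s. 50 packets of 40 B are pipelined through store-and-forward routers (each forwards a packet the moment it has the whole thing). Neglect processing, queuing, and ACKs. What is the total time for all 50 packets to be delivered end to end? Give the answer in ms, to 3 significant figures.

Per-hop transmission t_tx = L/R = 320/38600000 = 0.00829016 ms.
Per-hop propagation t_prop = 47/300000000 = 0.000156667 ms.
Pipeline fill: first packet needs 4·t_tx to clear all hops; remaining 49 packets each add one t_tx.
Total = (4+50-1)·t_tx + 4·t_prop = 53·0.00829016 + 4·0.000156667 = 0.440 ms.

0.440 ms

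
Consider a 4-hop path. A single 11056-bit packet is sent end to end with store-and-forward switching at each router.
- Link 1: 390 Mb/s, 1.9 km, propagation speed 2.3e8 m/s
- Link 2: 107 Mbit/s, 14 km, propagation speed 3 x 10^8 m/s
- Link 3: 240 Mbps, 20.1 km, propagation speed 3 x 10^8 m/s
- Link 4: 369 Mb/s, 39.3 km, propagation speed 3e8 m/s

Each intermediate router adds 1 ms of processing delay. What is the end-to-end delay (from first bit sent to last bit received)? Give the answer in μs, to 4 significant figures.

3461 μs

Transmission delays (L/R per hop): 28.3487, 103.327, 46.0667, 29.9621 μs; sum = 207.705 μs.
Propagation delays (d/s per hop): 8.26087, 46.6667, 67, 131 μs; sum = 252.928 μs.
Processing at 3 router(s): 3 × 1 ms = 3000 μs.
End-to-end = 3461 μs.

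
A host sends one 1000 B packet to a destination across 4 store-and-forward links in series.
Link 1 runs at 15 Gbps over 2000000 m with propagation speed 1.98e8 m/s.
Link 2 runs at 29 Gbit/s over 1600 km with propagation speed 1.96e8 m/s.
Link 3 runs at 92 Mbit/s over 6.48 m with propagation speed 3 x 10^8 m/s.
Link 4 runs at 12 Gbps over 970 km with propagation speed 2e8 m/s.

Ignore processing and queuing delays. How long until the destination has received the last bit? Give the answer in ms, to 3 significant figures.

23.2 ms

L = 1000 × 8 = 8000 bits.
Transmission delays (L/R per hop): 0.000533333, 0.000275862, 0.0869565, 0.000666667 ms; sum = 0.0884324 ms.
Propagation delays (d/s per hop): 10.101, 8.16327, 2.16e-05, 4.85 ms; sum = 23.1143 ms.
End-to-end = 23.2 ms.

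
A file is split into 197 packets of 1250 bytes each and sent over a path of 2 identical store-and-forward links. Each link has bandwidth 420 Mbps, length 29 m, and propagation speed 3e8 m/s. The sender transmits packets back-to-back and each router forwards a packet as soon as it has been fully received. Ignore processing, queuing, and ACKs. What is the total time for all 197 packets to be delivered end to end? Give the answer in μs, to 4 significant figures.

Per-hop transmission t_tx = L/R = 10000/420000000 = 23.8095 μs.
Per-hop propagation t_prop = 29/300000000 = 0.0966667 μs.
Pipeline fill: first packet needs 2·t_tx to clear all hops; remaining 196 packets each add one t_tx.
Total = (2+197-1)·t_tx + 2·t_prop = 198·23.8095 + 2·0.0966667 = 4714 μs.

4714 μs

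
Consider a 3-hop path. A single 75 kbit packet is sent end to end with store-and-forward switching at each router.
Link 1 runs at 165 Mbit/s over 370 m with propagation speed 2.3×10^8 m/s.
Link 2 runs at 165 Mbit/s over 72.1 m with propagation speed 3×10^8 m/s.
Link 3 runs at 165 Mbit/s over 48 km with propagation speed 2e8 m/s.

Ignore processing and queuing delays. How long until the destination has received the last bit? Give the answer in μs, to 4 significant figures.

L = 75000 bits.
Transmission delay per hop = L/R = 75000/165000000 = 454.545 μs; 3 hops → 1363.64 μs.
Propagation delays (d/s per hop): 1.6087, 0.240333, 240 μs; sum = 241.849 μs.
End-to-end = 1605 μs.

1605 μs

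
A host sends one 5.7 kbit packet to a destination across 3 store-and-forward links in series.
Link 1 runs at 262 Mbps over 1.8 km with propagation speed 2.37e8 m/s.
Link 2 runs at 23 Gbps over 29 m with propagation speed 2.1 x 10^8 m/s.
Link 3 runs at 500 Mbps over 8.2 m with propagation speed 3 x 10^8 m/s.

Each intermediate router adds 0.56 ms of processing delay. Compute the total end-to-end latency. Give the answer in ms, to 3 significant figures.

L = 5700 bits.
Transmission delays (L/R per hop): 0.0217557, 0.000247826, 0.0114 ms; sum = 0.0334036 ms.
Propagation delays (d/s per hop): 0.00759494, 0.000138095, 2.73333e-05 ms; sum = 0.00776037 ms.
Processing at 2 router(s): 2 × 0.56 ms = 1.12 ms.
End-to-end = 1.16 ms.

1.16 ms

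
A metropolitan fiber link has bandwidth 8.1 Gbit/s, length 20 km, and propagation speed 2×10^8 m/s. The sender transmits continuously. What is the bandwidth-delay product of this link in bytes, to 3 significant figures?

Propagation delay = 20000 / 200000000 = 0.0001 s.
BDP = R × t_prop = 8100000000 × 0.0001 = 810000 bits.
In bytes: 810000/8 = 101000 bytes.

101000 bytes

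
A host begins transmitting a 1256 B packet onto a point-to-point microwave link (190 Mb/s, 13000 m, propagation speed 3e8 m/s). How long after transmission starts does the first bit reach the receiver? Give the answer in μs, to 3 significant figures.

First bit experiences only propagation delay: d/s = 13000/300000000 = 43.3 μs.

43.3 μs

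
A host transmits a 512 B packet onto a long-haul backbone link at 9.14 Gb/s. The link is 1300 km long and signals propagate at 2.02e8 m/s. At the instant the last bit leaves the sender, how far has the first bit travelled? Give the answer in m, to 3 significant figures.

90.5 m

t_tx = L/R = 4096/9140000000 = 4.4814e-07 s.
Distance = s × t_tx = 202000000 × 4.4814e-07 = 90.5 m.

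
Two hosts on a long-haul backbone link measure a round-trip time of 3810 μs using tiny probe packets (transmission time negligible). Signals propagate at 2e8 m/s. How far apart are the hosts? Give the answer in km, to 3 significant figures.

One-way propagation = RTT/2 = 1905 μs.
d = s × t = 200000000 × 0.001905 = 381 km.

381 km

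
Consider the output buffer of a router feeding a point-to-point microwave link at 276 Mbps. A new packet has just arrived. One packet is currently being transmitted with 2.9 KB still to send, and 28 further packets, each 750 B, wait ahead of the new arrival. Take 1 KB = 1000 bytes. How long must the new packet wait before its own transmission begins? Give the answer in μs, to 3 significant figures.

693 μs

Each queued packet: L/R = 6000/276000000 = 21.7391 μs.
28 queued → 608.696 μs.
Plus remaining 23200 bits of current packet: 84.058 μs.
Queuing delay = 693 μs.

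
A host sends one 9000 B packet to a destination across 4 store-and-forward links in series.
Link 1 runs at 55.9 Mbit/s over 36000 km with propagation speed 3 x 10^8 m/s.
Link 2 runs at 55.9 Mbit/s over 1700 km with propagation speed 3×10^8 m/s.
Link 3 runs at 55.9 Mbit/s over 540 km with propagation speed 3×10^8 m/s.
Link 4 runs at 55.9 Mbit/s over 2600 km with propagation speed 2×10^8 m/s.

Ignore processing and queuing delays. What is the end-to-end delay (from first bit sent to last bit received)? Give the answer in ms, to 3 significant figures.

L = 9000 × 8 = 72000 bits.
Transmission delay per hop = L/R = 72000/55900000 = 1.28801 ms; 4 hops → 5.15206 ms.
Propagation delays (d/s per hop): 120, 5.66667, 1.8, 13 ms; sum = 140.467 ms.
End-to-end = 146 ms.

146 ms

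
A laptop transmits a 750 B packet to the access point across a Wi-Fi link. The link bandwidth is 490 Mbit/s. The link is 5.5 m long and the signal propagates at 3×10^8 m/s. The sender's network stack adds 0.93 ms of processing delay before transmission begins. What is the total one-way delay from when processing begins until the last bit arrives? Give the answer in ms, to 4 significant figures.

L = 750 × 8 = 6000 bits.
Transmission delay = L/R = 6000 / 490000000 = 0.0122449 ms.
Propagation delay = d/s = 5.5 m / 300000000 m/s = 1.83333e-05 ms.
Plus processing delay 0.93 ms = 0.93 ms.
Total = 0.9423 ms.

0.9423 ms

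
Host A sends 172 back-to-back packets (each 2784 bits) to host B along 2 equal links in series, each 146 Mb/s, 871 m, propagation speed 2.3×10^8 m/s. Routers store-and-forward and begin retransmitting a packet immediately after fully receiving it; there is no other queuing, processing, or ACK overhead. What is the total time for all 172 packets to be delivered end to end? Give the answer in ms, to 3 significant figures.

Per-hop transmission t_tx = L/R = 2784/146000000 = 0.0190685 ms.
Per-hop propagation t_prop = 871/2.3e+08 = 0.00378696 ms.
Pipeline fill: first packet needs 2·t_tx to clear all hops; remaining 171 packets each add one t_tx.
Total = (2+172-1)·t_tx + 2·t_prop = 173·0.0190685 + 2·0.00378696 = 3.31 ms.

3.31 ms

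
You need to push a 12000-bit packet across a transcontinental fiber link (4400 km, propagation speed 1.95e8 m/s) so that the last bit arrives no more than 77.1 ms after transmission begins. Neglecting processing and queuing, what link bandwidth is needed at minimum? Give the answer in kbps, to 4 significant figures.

Propagation delay = 4400000 / 195000000 = 22.5641 ms.
Transmission budget = 77.1 − 22.5641 = 54.5359 ms.
R ≥ L / t_tx = 12000 bits / 0.0545359 s = 220.0 kbps.

220.0 kbps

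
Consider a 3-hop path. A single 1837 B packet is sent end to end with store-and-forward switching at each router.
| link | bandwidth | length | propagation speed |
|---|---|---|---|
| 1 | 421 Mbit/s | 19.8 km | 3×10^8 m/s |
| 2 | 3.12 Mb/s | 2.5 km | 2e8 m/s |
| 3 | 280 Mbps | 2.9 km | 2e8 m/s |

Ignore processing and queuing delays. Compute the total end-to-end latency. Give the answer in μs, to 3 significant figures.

4890 μs

L = 1837 × 8 = 14696 bits.
Transmission delays (L/R per hop): 34.9074, 4710.26, 52.4857 μs; sum = 4797.65 μs.
Propagation delays (d/s per hop): 66, 12.5, 14.5 μs; sum = 93 μs.
End-to-end = 4890 μs.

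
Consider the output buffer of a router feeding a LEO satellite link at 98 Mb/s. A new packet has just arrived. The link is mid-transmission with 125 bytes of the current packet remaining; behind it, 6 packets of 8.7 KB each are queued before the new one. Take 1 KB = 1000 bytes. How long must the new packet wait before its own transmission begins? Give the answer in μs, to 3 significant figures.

4270 μs

Each queued packet: L/R = 69600/98000000 = 710.204 μs.
6 queued → 4261.22 μs.
Plus remaining 1000 bits of current packet: 10.2041 μs.
Queuing delay = 4270 μs.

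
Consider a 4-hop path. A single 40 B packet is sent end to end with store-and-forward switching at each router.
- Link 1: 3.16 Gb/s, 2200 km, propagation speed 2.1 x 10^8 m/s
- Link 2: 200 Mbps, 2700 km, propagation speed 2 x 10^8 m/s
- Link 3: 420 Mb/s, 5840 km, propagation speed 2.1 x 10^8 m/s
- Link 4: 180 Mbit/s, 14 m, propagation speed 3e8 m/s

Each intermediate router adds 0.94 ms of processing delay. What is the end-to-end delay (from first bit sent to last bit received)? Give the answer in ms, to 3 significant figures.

54.6 ms

L = 40 × 8 = 320 bits.
Transmission delays (L/R per hop): 0.000101266, 0.0016, 0.000761905, 0.00177778 ms; sum = 0.00424095 ms.
Propagation delays (d/s per hop): 10.4762, 13.5, 27.8095, 4.66667e-05 ms; sum = 51.7858 ms.
Processing at 3 router(s): 3 × 0.94 ms = 2.82 ms.
End-to-end = 54.6 ms.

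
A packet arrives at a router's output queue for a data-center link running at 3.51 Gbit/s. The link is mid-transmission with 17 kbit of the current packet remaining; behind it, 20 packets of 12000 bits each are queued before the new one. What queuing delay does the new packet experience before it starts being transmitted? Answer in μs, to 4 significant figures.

73.22 μs

Each queued packet: L/R = 12000/3510000000 = 3.4188 μs.
20 queued → 68.3761 μs.
Plus remaining 17000 bits of current packet: 4.8433 μs.
Queuing delay = 73.22 μs.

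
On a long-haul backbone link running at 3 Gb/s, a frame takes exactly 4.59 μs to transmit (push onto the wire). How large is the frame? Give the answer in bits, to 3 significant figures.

L = R × t_tx = 3000000000 b/s × 4.59e-06 s = 13770 bits.

13800 bits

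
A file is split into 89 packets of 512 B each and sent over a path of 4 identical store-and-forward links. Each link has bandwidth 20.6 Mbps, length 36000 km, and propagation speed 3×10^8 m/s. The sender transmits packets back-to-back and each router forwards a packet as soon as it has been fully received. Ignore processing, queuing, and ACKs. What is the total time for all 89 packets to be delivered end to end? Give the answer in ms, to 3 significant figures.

Per-hop transmission t_tx = L/R = 4096/20600000 = 0.198835 ms.
Per-hop propagation t_prop = 36000000/300000000 = 120 ms.
Pipeline fill: first packet needs 4·t_tx to clear all hops; remaining 88 packets each add one t_tx.
Total = (4+89-1)·t_tx + 4·t_prop = 92·0.198835 + 4·120 = 498 ms.

498 ms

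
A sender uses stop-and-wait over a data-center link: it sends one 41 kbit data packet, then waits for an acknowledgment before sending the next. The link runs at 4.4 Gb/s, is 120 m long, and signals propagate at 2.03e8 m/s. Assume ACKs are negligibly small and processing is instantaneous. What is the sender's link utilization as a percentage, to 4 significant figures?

t_tx = L/R = 41000/4400000000 = 9.31818e-06 s.
t_prop = 120/2.03e+08 = 5.91133e-07 s; RTT = 1.18227e-06 s.
Cycle = t_tx + RTT = 1.05004e-05 s.
Utilization = t_tx / cycle = 9.31818e-06/1.05004e-05 = 88.74 %.

88.74 %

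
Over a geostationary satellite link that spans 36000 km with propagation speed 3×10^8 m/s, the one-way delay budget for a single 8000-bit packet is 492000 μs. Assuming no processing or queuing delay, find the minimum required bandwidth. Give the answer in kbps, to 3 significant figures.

21.5 kbps

Propagation delay = 36000000 / 300000000 = 120000 μs.
Transmission budget = 492000 − 120000 = 372000 μs.
R ≥ L / t_tx = 8000 bits / 0.372 s = 21.5 kbps.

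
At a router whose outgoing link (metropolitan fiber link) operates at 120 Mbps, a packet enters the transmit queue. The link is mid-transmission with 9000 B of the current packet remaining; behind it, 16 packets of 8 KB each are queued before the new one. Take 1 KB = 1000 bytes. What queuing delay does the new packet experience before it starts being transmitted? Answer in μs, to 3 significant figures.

Each queued packet: L/R = 64000/120000000 = 533.333 μs.
16 queued → 8533.33 μs.
Plus remaining 72000 bits of current packet: 600 μs.
Queuing delay = 9130 μs.

9130 μs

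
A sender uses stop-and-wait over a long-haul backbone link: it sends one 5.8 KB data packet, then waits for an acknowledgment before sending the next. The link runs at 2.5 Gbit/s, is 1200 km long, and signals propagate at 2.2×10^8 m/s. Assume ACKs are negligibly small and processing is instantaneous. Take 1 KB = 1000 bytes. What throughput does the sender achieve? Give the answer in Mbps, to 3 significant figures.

t_tx = L/R = 46400/2500000000 = 1.856e-05 s.
t_prop = 1200000/2.2e+08 = 0.00545455 s; RTT = 0.0109091 s.
Cycle = t_tx + RTT = 0.0109277 s.
Throughput = L / cycle = 46400 / 0.0109277 = 4.25 Mbps.

4.25 Mbps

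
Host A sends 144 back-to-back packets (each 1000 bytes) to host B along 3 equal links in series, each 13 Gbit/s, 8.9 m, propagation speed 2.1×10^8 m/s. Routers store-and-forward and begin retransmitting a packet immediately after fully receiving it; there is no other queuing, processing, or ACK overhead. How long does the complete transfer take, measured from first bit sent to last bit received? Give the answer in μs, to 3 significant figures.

Per-hop transmission t_tx = L/R = 8000/13000000000 = 0.615385 μs.
Per-hop propagation t_prop = 8.9/210000000 = 0.042381 μs.
Pipeline fill: first packet needs 3·t_tx to clear all hops; remaining 143 packets each add one t_tx.
Total = (3+144-1)·t_tx + 3·t_prop = 146·0.615385 + 3·0.042381 = 90.0 μs.

90.0 μs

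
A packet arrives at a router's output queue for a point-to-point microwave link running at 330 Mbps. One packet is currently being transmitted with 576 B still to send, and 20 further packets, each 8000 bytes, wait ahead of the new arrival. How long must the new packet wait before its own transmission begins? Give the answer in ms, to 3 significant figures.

Each queued packet: L/R = 64000/330000000 = 0.193939 ms.
20 queued → 3.87879 ms.
Plus remaining 4608 bits of current packet: 0.0139636 ms.
Queuing delay = 3.89 ms.

3.89 ms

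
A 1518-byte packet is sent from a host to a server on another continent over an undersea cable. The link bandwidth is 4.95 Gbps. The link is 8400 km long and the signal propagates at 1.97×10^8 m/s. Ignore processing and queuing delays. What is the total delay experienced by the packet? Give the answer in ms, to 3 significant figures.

L = 1518 × 8 = 12144 bits.
Transmission delay = L/R = 12144 / 4950000000 = 0.00245333 ms.
Propagation delay = d/s = 8400000 m / 197000000 m/s = 42.6396 ms.
Total = 42.6 ms.

42.6 ms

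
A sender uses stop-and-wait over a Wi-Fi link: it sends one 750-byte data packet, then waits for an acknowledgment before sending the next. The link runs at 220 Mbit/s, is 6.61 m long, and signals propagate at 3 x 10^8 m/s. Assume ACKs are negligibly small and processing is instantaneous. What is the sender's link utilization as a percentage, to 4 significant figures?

t_tx = L/R = 6000/220000000 = 2.72727e-05 s.
t_prop = 6.61/300000000 = 2.20333e-08 s; RTT = 4.40667e-08 s.
Cycle = t_tx + RTT = 2.73168e-05 s.
Utilization = t_tx / cycle = 2.72727e-05/2.73168e-05 = 99.84 %.

99.84 %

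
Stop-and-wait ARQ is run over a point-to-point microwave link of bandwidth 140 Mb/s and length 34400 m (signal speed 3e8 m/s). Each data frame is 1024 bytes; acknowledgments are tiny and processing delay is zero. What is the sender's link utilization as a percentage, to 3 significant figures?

t_tx = L/R = 8192/140000000 = 5.85143e-05 s.
t_prop = 34400/300000000 = 0.000114667 s; RTT = 0.000229333 s.
Cycle = t_tx + RTT = 0.000287848 s.
Utilization = t_tx / cycle = 5.85143e-05/0.000287848 = 20.3 %.

20.3 %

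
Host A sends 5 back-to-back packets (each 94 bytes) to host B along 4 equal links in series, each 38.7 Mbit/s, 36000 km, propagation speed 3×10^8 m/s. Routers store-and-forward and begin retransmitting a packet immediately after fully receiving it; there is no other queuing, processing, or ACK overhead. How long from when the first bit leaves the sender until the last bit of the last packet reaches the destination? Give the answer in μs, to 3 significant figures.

480000 μs

Per-hop transmission t_tx = L/R = 752/38700000 = 19.4315 μs.
Per-hop propagation t_prop = 36000000/300000000 = 120000 μs.
Pipeline fill: first packet needs 4·t_tx to clear all hops; remaining 4 packets each add one t_tx.
Total = (4+5-1)·t_tx + 4·t_prop = 8·19.4315 + 4·120000 = 480000 μs.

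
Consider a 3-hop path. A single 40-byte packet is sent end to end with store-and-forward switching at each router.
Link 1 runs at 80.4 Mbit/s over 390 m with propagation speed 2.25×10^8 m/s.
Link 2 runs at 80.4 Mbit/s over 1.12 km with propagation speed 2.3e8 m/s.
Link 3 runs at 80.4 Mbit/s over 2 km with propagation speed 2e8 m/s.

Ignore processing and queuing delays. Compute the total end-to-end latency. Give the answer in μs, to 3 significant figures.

28.5 μs

L = 40 × 8 = 320 bits.
Transmission delay per hop = L/R = 320/80400000 = 3.9801 μs; 3 hops → 11.9403 μs.
Propagation delays (d/s per hop): 1.73333, 4.86957, 10 μs; sum = 16.6029 μs.
End-to-end = 28.5 μs.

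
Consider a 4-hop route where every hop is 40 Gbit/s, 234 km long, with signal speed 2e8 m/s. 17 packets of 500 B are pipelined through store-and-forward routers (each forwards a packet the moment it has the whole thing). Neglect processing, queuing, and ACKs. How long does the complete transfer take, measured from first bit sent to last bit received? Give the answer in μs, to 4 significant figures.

Per-hop transmission t_tx = L/R = 4000/40000000000 = 0.1 μs.
Per-hop propagation t_prop = 234000/200000000 = 1170 μs.
Pipeline fill: first packet needs 4·t_tx to clear all hops; remaining 16 packets each add one t_tx.
Total = (4+17-1)·t_tx + 4·t_prop = 20·0.1 + 4·1170 = 4682 μs.

4682 μs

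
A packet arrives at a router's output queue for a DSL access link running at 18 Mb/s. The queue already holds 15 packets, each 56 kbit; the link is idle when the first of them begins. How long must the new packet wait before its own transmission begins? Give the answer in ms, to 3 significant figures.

Each queued packet: L/R = 56000/18000000 = 3.11111 ms.
15 queued → 46.6667 ms.
Queuing delay = 46.7 ms.

46.7 ms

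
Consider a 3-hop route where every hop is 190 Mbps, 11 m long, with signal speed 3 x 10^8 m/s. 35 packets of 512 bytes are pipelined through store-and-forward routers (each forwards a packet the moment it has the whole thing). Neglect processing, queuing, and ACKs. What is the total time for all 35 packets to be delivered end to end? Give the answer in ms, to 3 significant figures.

0.798 ms

Per-hop transmission t_tx = L/R = 4096/190000000 = 0.0215579 ms.
Per-hop propagation t_prop = 11/300000000 = 3.66667e-05 ms.
Pipeline fill: first packet needs 3·t_tx to clear all hops; remaining 34 packets each add one t_tx.
Total = (3+35-1)·t_tx + 3·t_prop = 37·0.0215579 + 3·3.66667e-05 = 0.798 ms.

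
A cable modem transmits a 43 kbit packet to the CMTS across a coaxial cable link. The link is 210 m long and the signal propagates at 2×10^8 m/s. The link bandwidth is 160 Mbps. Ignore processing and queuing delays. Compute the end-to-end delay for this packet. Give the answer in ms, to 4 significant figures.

0.2698 ms

L = 43000 bits.
Transmission delay = L/R = 43000 / 160000000 = 0.26875 ms.
Propagation delay = d/s = 210 m / 200000000 m/s = 0.00105 ms.
Total = 0.2698 ms.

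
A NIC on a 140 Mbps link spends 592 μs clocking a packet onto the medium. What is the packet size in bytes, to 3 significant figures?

L = R × t_tx = 140000000 b/s × 0.000592 s = 82880 bits.
In bytes: 82880 / 8 = 10400 bytes.

10400 bytes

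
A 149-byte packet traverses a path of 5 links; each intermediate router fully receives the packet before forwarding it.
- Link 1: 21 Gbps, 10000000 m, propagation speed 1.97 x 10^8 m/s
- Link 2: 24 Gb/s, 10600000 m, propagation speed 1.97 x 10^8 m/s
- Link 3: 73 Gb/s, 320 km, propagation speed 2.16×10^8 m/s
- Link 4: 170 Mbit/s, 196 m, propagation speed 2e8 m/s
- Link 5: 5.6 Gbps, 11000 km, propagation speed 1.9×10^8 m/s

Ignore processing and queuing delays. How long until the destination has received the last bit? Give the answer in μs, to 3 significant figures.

L = 149 × 8 = 1192 bits.
Transmission delays (L/R per hop): 0.0567619, 0.0496667, 0.0163288, 7.01176, 0.212857 μs; sum = 7.34738 μs.
Propagation delays (d/s per hop): 50761.4, 53807.1, 1481.48, 0.98, 57894.7 μs; sum = 163946 μs.
End-to-end = 164000 μs.

164000 μs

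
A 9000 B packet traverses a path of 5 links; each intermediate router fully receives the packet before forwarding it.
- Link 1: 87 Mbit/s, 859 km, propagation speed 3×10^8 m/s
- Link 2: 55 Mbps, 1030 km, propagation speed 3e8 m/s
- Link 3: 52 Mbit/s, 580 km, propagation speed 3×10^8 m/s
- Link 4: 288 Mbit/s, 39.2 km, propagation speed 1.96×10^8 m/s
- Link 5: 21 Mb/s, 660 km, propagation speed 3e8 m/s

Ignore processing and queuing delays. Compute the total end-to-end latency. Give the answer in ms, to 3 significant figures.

17.8 ms

L = 9000 × 8 = 72000 bits.
Transmission delays (L/R per hop): 0.827586, 1.30909, 1.38462, 0.25, 3.42857 ms; sum = 7.19986 ms.
Propagation delays (d/s per hop): 2.86333, 3.43333, 1.93333, 0.2, 2.2 ms; sum = 10.63 ms.
End-to-end = 17.8 ms.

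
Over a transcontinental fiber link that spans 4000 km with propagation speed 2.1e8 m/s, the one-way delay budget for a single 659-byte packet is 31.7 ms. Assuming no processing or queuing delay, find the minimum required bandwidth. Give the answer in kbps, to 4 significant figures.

L = 5272 bits.
Propagation delay = 4000000 / 210000000 = 19.0476 ms.
Transmission budget = 31.7 − 19.0476 = 12.6524 ms.
R ≥ L / t_tx = 5272 bits / 0.0126524 s = 416.7 kbps.

416.7 kbps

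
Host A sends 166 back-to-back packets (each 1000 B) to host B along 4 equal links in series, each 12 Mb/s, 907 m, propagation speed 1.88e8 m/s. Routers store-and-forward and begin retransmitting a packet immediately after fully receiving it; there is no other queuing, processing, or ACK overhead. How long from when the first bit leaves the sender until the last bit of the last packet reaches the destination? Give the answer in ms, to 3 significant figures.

113 ms

Per-hop transmission t_tx = L/R = 8000/12000000 = 0.666667 ms.
Per-hop propagation t_prop = 907/188000000 = 0.00482447 ms.
Pipeline fill: first packet needs 4·t_tx to clear all hops; remaining 165 packets each add one t_tx.
Total = (4+166-1)·t_tx + 4·t_prop = 169·0.666667 + 4·0.00482447 = 113 ms.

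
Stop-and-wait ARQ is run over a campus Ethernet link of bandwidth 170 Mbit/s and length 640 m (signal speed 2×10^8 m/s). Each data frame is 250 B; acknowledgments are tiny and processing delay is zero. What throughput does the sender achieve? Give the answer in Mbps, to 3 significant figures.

110 Mbps

t_tx = L/R = 2000/170000000 = 1.17647e-05 s.
t_prop = 640/200000000 = 3.2e-06 s; RTT = 6.4e-06 s.
Cycle = t_tx + RTT = 1.81647e-05 s.
Throughput = L / cycle = 2000 / 1.81647e-05 = 110 Mbps.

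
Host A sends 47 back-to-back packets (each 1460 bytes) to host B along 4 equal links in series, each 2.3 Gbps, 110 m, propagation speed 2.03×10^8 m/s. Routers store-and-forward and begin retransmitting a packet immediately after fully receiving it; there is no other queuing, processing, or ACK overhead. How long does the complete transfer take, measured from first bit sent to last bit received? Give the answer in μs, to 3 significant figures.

Per-hop transmission t_tx = L/R = 11680/2300000000 = 5.07826 μs.
Per-hop propagation t_prop = 110/2.03e+08 = 0.541872 μs.
Pipeline fill: first packet needs 4·t_tx to clear all hops; remaining 46 packets each add one t_tx.
Total = (4+47-1)·t_tx + 4·t_prop = 50·5.07826 + 4·0.541872 = 256 μs.

256 μs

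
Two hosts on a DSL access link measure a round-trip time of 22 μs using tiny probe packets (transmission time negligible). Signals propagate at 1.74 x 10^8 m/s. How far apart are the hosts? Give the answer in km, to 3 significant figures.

1.91 km

One-way propagation = RTT/2 = 11 μs.
d = s × t = 174000000 × 1.1e-05 = 1.91 km.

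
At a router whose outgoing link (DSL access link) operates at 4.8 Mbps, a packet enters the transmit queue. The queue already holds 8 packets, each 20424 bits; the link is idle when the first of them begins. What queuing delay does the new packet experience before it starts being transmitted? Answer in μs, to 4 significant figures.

34040 μs

Each queued packet: L/R = 20424/4800000 = 4255 μs.
8 queued → 34040 μs.
Queuing delay = 34040 μs.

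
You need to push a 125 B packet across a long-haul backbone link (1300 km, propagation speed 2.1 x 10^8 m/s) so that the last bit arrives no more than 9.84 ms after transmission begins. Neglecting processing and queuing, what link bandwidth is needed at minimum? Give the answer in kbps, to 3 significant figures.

L = 1000 bits.
Propagation delay = 1300000 / 210000000 = 6.19048 ms.
Transmission budget = 9.84 − 6.19048 = 3.64952 ms.
R ≥ L / t_tx = 1000 bits / 0.00364952 s = 274 kbps.

274 kbps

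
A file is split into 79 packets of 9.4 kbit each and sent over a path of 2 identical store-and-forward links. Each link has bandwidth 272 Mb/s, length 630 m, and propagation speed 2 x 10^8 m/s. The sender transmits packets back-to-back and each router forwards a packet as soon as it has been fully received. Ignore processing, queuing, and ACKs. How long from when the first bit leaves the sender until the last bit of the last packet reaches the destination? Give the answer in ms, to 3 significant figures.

2.77 ms

Per-hop transmission t_tx = L/R = 9400/272000000 = 0.0345588 ms.
Per-hop propagation t_prop = 630/200000000 = 0.00315 ms.
Pipeline fill: first packet needs 2·t_tx to clear all hops; remaining 78 packets each add one t_tx.
Total = (2+79-1)·t_tx + 2·t_prop = 80·0.0345588 + 2·0.00315 = 2.77 ms.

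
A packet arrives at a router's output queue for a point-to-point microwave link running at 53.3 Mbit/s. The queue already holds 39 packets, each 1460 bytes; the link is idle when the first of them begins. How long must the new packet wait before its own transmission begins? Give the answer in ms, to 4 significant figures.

8.546 ms

Each queued packet: L/R = 11680/53300000 = 0.219137 ms.
39 queued → 8.54634 ms.
Queuing delay = 8.546 ms.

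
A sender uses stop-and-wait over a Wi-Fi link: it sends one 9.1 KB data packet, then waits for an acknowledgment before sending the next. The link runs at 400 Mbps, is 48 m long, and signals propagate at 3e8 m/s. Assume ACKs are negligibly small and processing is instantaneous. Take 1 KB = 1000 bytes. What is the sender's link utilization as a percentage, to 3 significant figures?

t_tx = L/R = 72800/400000000 = 0.000182 s.
t_prop = 48/300000000 = 1.6e-07 s; RTT = 3.2e-07 s.
Cycle = t_tx + RTT = 0.00018232 s.
Utilization = t_tx / cycle = 0.000182/0.00018232 = 99.8 %.

99.8 %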